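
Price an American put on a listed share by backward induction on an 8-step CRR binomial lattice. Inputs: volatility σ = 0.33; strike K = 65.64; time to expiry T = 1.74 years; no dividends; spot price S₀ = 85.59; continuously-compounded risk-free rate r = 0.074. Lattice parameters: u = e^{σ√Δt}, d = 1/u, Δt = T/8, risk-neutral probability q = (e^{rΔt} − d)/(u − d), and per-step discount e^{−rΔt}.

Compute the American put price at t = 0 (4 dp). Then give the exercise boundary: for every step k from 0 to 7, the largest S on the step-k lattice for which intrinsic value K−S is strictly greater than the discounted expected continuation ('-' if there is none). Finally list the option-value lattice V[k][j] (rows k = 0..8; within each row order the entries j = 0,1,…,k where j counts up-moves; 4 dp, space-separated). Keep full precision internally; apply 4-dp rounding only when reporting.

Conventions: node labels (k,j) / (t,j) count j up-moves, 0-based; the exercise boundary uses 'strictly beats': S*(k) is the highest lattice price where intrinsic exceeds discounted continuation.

Δt=0.21750, u=1.16638, d=0.85736, q=0.51411, disc=e^(-rΔt)=0.98403
k=8 terminal: V=max(K-S,0) → 40.6530 31.6469 19.3946 2.7262 0.0000 0.0000 0.0000 0.0000 0.0000
k=7: j=0 S=29.1442 intr=36.4958 cont=35.4478 V=36.4958[EX]; j=1 S=39.6488 intr=25.9912 cont=24.9432 V=25.9912[EX]; j=2 S=53.9395 intr=11.7005 cont=10.6525 V=11.7005[EX]; j=3 S=73.3811 intr=0.0000 cont=1.3035 V=1.3035[hold]; j=4 S=99.8301 intr=0.0000 cont=0.0000 V=0.0000[hold]; j=5 S=135.8123 intr=0.0000 cont=0.0000 V=0.0000[hold]; j=6 S=184.7636 intr=0.0000 cont=0.0000 V=0.0000[hold]; j=7 S=251.3586 intr=0.0000 cont=0.0000 V=0.0000[hold]  S*(7)=53.9395
k=6: j=0 S=33.9931 intr=31.6469 cont=30.5989 V=31.6469[EX]; j=1 S=46.2454 intr=19.3946 cont=18.3466 V=19.3946[EX]; j=2 S=62.9138 intr=2.7262 cont=6.2539 V=6.2539[hold]; j=3 S=85.5900 intr=0.0000 cont=0.6233 V=0.6233[hold]; j=4 S=116.4395 intr=0.0000 cont=0.0000 V=0.0000[hold]; j=5 S=158.4082 intr=0.0000 cont=0.0000 V=0.0000[hold]; j=6 S=215.5039 intr=0.0000 cont=0.0000 V=0.0000[hold]  S*(6)=46.2454
k=5: j=0 S=39.6488 intr=25.9912 cont=24.9432 V=25.9912[EX]; j=1 S=53.9395 intr=11.7005 cont=12.4371 V=12.4371[hold]; j=2 S=73.3811 intr=0.0000 cont=3.3055 V=3.3055[hold]; j=3 S=99.8301 intr=0.0000 cont=0.2980 V=0.2980[hold]; j=4 S=135.8123 intr=0.0000 cont=0.0000 V=0.0000[hold]; j=5 S=184.7636 intr=0.0000 cont=0.0000 V=0.0000[hold]  S*(5)=39.6488
k=4: j=0 S=46.2454 intr=19.3946 cont=18.7193 V=19.3946[EX]; j=1 S=62.9138 intr=2.7262 cont=7.6189 V=7.6189[hold]; j=2 S=85.5900 intr=0.0000 cont=1.7312 V=1.7312[hold]; j=3 S=116.4395 intr=0.0000 cont=0.1425 V=0.1425[hold]; j=4 S=158.4082 intr=0.0000 cont=0.0000 V=0.0000[hold]  S*(4)=46.2454
k=3: j=0 S=53.9395 intr=11.7005 cont=13.1276 V=13.1276[hold]; j=1 S=73.3811 intr=0.0000 cont=4.5187 V=4.5187[hold]; j=2 S=99.8301 intr=0.0000 cont=0.8999 V=0.8999[hold]; j=3 S=135.8123 intr=0.0000 cont=0.0681 V=0.0681[hold]  S*(3)=-
k=2: j=0 S=62.9138 intr=2.7262 cont=8.5628 V=8.5628[hold]; j=1 S=85.5900 intr=0.0000 cont=2.6158 V=2.6158[hold]; j=2 S=116.4395 intr=0.0000 cont=0.4647 V=0.4647[hold]  S*(2)=-
k=1: j=0 S=73.3811 intr=0.0000 cont=5.4175 V=5.4175[hold]; j=1 S=99.8301 intr=0.0000 cont=1.4858 V=1.4858[hold]  S*(1)=-
k=0: j=0 S=85.5900 intr=0.0000 cont=3.3420 V=3.3420[hold]  S*(0)=-

price = 3.3420
boundary = - - - - 46.2454 39.6488 46.2454 53.9395
tree:
3.3420
5.4175 1.4858
8.5628 2.6158 0.4647
13.1276 4.5187 0.8999 0.0681
19.3946 7.6189 1.7312 0.1425 0.0000
25.9912 12.4371 3.3055 0.2980 0.0000 0.0000
31.6469 19.3946 6.2539 0.6233 0.0000 0.0000 0.0000
36.4958 25.9912 11.7005 1.3035 0.0000 0.0000 0.0000 0.0000
40.6530 31.6469 19.3946 2.7262 0.0000 0.0000 0.0000 0.0000 0.0000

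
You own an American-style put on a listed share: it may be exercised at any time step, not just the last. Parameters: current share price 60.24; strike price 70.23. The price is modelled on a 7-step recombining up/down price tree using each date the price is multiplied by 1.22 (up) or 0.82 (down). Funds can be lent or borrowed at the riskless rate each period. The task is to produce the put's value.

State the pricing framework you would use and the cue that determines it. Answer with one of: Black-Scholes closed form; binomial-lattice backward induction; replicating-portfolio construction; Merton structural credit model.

Key observation: early exercise of the strike-70.23 put must be checked at each of the 7 dates (spot 60.24), which forces a node-by-node comparison of intrinsic and continuation value backward from expiry.

framework: binomial-lattice backward induction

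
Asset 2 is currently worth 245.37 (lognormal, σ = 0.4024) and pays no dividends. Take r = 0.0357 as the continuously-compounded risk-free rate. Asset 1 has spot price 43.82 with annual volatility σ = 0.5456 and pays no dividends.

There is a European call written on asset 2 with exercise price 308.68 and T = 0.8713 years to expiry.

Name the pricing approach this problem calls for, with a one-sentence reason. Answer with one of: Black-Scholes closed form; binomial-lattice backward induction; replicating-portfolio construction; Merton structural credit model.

framework: Black-Scholes closed form

Key observation: everything needed for the exact continuous-time valuation of the European call on asset 2 (strike 308.68) is given, and no feature rules the closed form out.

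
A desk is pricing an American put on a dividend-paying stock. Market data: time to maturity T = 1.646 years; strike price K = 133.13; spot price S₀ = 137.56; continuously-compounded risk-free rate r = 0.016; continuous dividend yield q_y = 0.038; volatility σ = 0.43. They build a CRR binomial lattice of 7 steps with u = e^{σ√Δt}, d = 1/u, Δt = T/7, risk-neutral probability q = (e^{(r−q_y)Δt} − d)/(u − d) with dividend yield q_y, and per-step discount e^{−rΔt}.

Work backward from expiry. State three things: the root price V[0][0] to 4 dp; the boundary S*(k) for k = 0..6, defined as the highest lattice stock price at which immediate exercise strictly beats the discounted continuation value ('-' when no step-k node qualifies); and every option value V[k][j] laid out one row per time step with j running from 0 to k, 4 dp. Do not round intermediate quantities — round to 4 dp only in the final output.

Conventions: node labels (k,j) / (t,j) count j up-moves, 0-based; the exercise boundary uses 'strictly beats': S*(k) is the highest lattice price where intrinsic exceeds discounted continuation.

price = 29.2743
boundary = - - - - - 48.4965 39.3690
tree:
29.2743
38.6181 17.4296
49.5211 24.8354 7.9916
61.4688 34.4801 12.5627 2.1424
73.5539 46.3533 19.4056 3.8114 0.0000
84.6335 59.8447 29.2861 6.7806 0.0000 0.0000
93.7610 73.4213 42.7840 12.0629 0.0000 0.0000 0.0000
101.1706 84.6335 59.5392 21.4602 0.0000 0.0000 0.0000 0.0000

Δt=0.23514, u=1.23185, d=0.81179, q=0.43578, disc=e^(-rΔt)=0.99624
k=7 terminal: V=max(K-S,0) → 101.1706 84.6335 59.5392 21.4602 0.0000 0.0000 0.0000 0.0000
k=6: j=0 S=39.3690 intr=93.7610 cont=93.6113 V=93.7610[EX]; j=1 S=59.7402 intr=73.3898 cont=73.4213 V=73.4213[hold]; j=2 S=90.6525 intr=42.4775 cont=42.7840 V=42.7840[hold]; j=3 S=137.5600 intr=0.0000 cont=12.0629 V=12.0629[hold]; j=4 S=208.7396 intr=0.0000 cont=0.0000 V=0.0000[hold]; j=5 S=316.7505 intr=0.0000 cont=0.0000 V=0.0000[hold]; j=6 S=480.6511 intr=0.0000 cont=0.0000 V=0.0000[hold]  S*(6)=39.3690
k=5: j=0 S=48.4965 intr=84.6335 cont=84.5786 V=84.6335[EX]; j=1 S=73.5908 intr=59.5392 cont=59.8447 V=59.8447[hold]; j=2 S=111.6698 intr=21.4602 cont=29.2861 V=29.2861[hold]; j=3 S=169.4527 intr=0.0000 cont=6.7806 V=6.7806[hold]; j=4 S=257.1349 intr=0.0000 cont=0.0000 V=0.0000[hold]; j=5 S=390.1878 intr=0.0000 cont=0.0000 V=0.0000[hold]  S*(5)=48.4965
k=4: j=0 S=59.7402 intr=73.3898 cont=73.5539 V=73.5539[hold]; j=1 S=90.6525 intr=42.4775 cont=46.3533 V=46.3533[hold]; j=2 S=137.5600 intr=0.0000 cont=19.4056 V=19.4056[hold]; j=3 S=208.7396 intr=0.0000 cont=3.8114 V=3.8114[hold]; j=4 S=316.7505 intr=0.0000 cont=0.0000 V=0.0000[hold]  S*(4)=-
k=3: j=0 S=73.5908 intr=59.5392 cont=61.4688 V=61.4688[hold]; j=1 S=111.6698 intr=21.4602 cont=34.4801 V=34.4801[hold]; j=2 S=169.4527 intr=0.0000 cont=12.5627 V=12.5627[hold]; j=3 S=257.1349 intr=0.0000 cont=2.1424 V=2.1424[hold]  S*(3)=-
k=2: j=0 S=90.6525 intr=42.4775 cont=49.5211 V=49.5211[hold]; j=1 S=137.5600 intr=0.0000 cont=24.8354 V=24.8354[hold]; j=2 S=208.7396 intr=0.0000 cont=7.9916 V=7.9916[hold]  S*(2)=-
k=1: j=0 S=111.6698 intr=21.4602 cont=38.6181 V=38.6181[hold]; j=1 S=169.4527 intr=0.0000 cont=17.4296 V=17.4296[hold]  S*(1)=-
k=0: j=0 S=137.5600 intr=0.0000 cont=29.2743 V=29.2743[hold]  S*(0)=-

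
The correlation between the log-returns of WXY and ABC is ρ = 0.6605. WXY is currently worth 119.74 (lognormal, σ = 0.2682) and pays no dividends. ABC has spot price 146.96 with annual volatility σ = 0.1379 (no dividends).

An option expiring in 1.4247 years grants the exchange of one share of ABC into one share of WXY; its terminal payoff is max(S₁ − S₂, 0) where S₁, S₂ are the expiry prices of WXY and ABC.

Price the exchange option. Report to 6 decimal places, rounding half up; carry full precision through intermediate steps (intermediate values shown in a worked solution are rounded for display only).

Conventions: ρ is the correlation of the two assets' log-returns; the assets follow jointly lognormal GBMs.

σ_eff = √(σ₁² + σ₂² − 2ρσ₁σ₂) = √(0.2682² + 0.1379² − 2·0.6605·0.2682·0.1379) = 0.205160
d₁ = (ln(S₁/S₂) + (q₂ − q₁ + σ_eff²/2)T) / (σ_eff√T) = (ln(119.74/146.96) + (0.0 − 0.0 + 0.021045)·1.4247) / 0.244881 = -0.714038
d₂ = d₁ − σ_eff√T = -0.714038 − 0.244881 = -0.958919
N(d₁) = 0.237602,  N(d₂) = 0.168800
V = S₁·e^{−q₁T}·N(d₁) − S₂·e^{−q₂T}·N(d₂) = 28.450439 − 24.806810 = 3.643629
Key observation: pricing in ABC-units makes this a unit-strike call on the ratio S₁/S₂ — the risk-free rate cancels and cannot affect the value.

exchange price = 3.643629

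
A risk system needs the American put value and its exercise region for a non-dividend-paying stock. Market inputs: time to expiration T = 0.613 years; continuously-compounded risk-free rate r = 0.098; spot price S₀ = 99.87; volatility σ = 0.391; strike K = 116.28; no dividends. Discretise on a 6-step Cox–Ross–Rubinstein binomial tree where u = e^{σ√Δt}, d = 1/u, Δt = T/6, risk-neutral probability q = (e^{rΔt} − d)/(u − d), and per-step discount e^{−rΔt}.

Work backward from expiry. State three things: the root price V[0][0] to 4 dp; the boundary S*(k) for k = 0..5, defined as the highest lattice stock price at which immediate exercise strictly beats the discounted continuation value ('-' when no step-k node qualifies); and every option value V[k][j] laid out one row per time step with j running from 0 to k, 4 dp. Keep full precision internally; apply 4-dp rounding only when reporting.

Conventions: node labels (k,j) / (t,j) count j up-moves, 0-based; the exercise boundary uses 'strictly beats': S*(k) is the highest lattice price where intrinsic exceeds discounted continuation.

price = 19.9538
boundary = - - 77.7824 88.1370 77.7824 88.1370
tree:
19.9538
28.2912 12.3041
38.4976 19.0030 6.0840
47.6358 28.1430 10.5602 1.8856
55.7003 38.4976 17.7019 3.8785 0.0000
62.8174 47.6358 28.1430 7.9779 0.0000 0.0000
69.0983 55.7003 38.4976 16.4100 0.0000 0.0000 0.0000

params: Δt=0.10217 u=1.13312 d=0.88252 q=0.50895 e^(-rΔt)=0.99004
t_6 payoffs: 69.0983 55.7003 38.4976 16.4100 0.0000 0.0000 0.0000
t_5: node(5,0) S=53.4626 payoff=62.8174 vs cont=61.6590 → 62.8174 [stop]  node(5,1) S=68.6442 payoff=47.6358 vs cont=46.4773 → 47.6358 [stop]  node(5,2) S=88.1370 payoff=28.1430 vs cont=26.9846 → 28.1430 [stop]  node(5,3) S=113.1650 payoff=3.1150 vs cont=7.9779 → 7.9779 [wait]  node(5,4) S=145.3001 payoff=0.0000 vs cont=0.0000 → 0.0000 [wait]  node(5,5) S=186.5606 payoff=0.0000 vs cont=0.0000 → 0.0000 [wait]  ⇒ S*(5)=88.1370
t_4: node(4,0) S=60.5797 payoff=55.7003 vs cont=54.5419 → 55.7003 [stop]  node(4,1) S=77.7824 payoff=38.4976 vs cont=37.3392 → 38.4976 [stop]  node(4,2) S=99.8700 payoff=16.4100 vs cont=17.7019 → 17.7019 [wait]  node(4,3) S=128.2298 payoff=0.0000 vs cont=3.8785 → 3.8785 [wait]  node(4,4) S=164.6429 payoff=0.0000 vs cont=0.0000 → 0.0000 [wait]  ⇒ S*(4)=77.7824
t_3: node(3,0) S=68.6442 payoff=47.6358 vs cont=46.4773 → 47.6358 [stop]  node(3,1) S=88.1370 payoff=28.1430 vs cont=27.6356 → 28.1430 [stop]  node(3,2) S=113.1650 payoff=3.1150 vs cont=10.5602 → 10.5602 [wait]  node(3,3) S=145.3001 payoff=0.0000 vs cont=1.8856 → 1.8856 [wait]  ⇒ S*(3)=88.1370
t_2: node(2,0) S=77.7824 payoff=38.4976 vs cont=37.3392 → 38.4976 [stop]  node(2,1) S=99.8700 payoff=16.4100 vs cont=19.0030 → 19.0030 [wait]  node(2,2) S=128.2298 payoff=0.0000 vs cont=6.0840 → 6.0840 [wait]  ⇒ S*(2)=77.7824
t_1: node(1,0) S=88.1370 payoff=28.1430 vs cont=28.2912 → 28.2912 [wait]  node(1,1) S=113.1650 payoff=3.1150 vs cont=12.3041 → 12.3041 [wait]  ⇒ S*(1)=-
t_0: node(0,0) S=99.8700 payoff=16.4100 vs cont=19.9538 → 19.9538 [wait]  ⇒ S*(0)=-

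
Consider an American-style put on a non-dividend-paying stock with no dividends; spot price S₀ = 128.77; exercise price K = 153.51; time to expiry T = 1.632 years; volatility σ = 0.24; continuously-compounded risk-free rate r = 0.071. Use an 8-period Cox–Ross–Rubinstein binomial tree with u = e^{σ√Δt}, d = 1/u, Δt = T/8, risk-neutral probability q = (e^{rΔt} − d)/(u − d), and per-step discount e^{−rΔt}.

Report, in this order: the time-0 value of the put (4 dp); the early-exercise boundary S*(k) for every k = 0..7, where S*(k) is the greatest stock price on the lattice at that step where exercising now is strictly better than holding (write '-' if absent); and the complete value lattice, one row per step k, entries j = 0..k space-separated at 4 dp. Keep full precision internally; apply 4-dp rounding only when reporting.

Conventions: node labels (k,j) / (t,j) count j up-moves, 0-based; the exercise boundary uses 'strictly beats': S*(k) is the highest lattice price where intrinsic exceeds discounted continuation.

price = 25.8750
boundary = - 115.5414 103.6717 115.5414 128.7700 115.5414 128.7700 115.5414
tree:
25.8750
37.9686 16.2758
49.8383 25.3165 9.0168
60.4886 37.9686 15.2266 3.9725
70.0447 49.8383 24.7400 7.5368 1.0446
78.6192 60.4886 37.9686 13.9206 2.3043 0.0000
86.3128 70.0447 49.8383 24.7400 5.0835 0.0000 0.0000
93.2160 78.6192 60.4886 37.9686 11.2146 0.0000 0.0000 0.0000
99.4100 86.3128 70.0447 49.8383 24.7400 0.0000 0.0000 0.0000 0.0000

Δt=0.20400, u=1.11449, d=0.89727, q=0.54009, disc=e^(-rΔt)=0.98562
k=8 terminal: V=max(K-S,0) → 99.4100 86.3128 70.0447 49.8383 24.7400 0.0000 0.0000 0.0000 0.0000
k=7: j=0 S=60.2940 intr=93.2160 cont=91.0086 V=93.2160[EX]; j=1 S=74.8908 intr=78.6192 cont=76.4117 V=78.6192[EX]; j=2 S=93.0214 intr=60.4886 cont=58.2811 V=60.4886[EX]; j=3 S=115.5414 intr=37.9686 cont=35.7612 V=37.9686[EX]; j=4 S=143.5132 intr=9.9968 cont=11.2146 V=11.2146[hold]; j=5 S=178.2569 intr=0.0000 cont=0.0000 V=0.0000[hold]; j=6 S=221.4118 intr=0.0000 cont=0.0000 V=0.0000[hold]; j=7 S=275.0142 intr=0.0000 cont=0.0000 V=0.0000[hold]  S*(7)=115.5414
k=6: j=0 S=67.1972 intr=86.3128 cont=84.1053 V=86.3128[EX]; j=1 S=83.4653 intr=70.0447 cont=67.8373 V=70.0447[EX]; j=2 S=103.6717 intr=49.8383 cont=47.6309 V=49.8383[EX]; j=3 S=128.7700 intr=24.7400 cont=23.1808 V=24.7400[EX]; j=4 S=159.9444 intr=0.0000 cont=5.0835 V=5.0835[hold]; j=5 S=198.6660 intr=0.0000 cont=0.0000 V=0.0000[hold]; j=6 S=246.7618 intr=0.0000 cont=0.0000 V=0.0000[hold]  S*(6)=128.7700
k=5: j=0 S=74.8908 intr=78.6192 cont=76.4117 V=78.6192[EX]; j=1 S=93.0214 intr=60.4886 cont=58.2811 V=60.4886[EX]; j=2 S=115.5414 intr=37.9686 cont=35.7612 V=37.9686[EX]; j=3 S=143.5132 intr=9.9968 cont=13.9206 V=13.9206[hold]; j=4 S=178.2569 intr=0.0000 cont=2.3043 V=2.3043[hold]; j=5 S=221.4118 intr=0.0000 cont=0.0000 V=0.0000[hold]  S*(5)=115.5414
k=4: j=0 S=83.4653 intr=70.0447 cont=67.8373 V=70.0447[EX]; j=1 S=103.6717 intr=49.8383 cont=47.6309 V=49.8383[EX]; j=2 S=128.7700 intr=24.7400 cont=24.6213 V=24.7400[EX]; j=3 S=159.9444 intr=0.0000 cont=7.5368 V=7.5368[hold]; j=4 S=198.6660 intr=0.0000 cont=1.0446 V=1.0446[hold]  S*(4)=128.7700
k=3: j=0 S=93.0214 intr=60.4886 cont=58.2811 V=60.4886[EX]; j=1 S=115.5414 intr=37.9686 cont=35.7612 V=37.9686[EX]; j=2 S=143.5132 intr=9.9968 cont=15.2266 V=15.2266[hold]; j=3 S=178.2569 intr=0.0000 cont=3.9725 V=3.9725[hold]  S*(3)=115.5414
k=2: j=0 S=103.6717 intr=49.8383 cont=47.6309 V=49.8383[EX]; j=1 S=128.7700 intr=24.7400 cont=25.3165 V=25.3165[hold]; j=2 S=159.9444 intr=0.0000 cont=9.0168 V=9.0168[hold]  S*(2)=103.6717
k=1: j=0 S=115.5414 intr=37.9686 cont=36.0681 V=37.9686[EX]; j=1 S=143.5132 intr=9.9968 cont=16.2758 V=16.2758[hold]  S*(1)=115.5414
k=0: j=0 S=128.7700 intr=24.7400 cont=25.8750 V=25.8750[hold]  S*(0)=-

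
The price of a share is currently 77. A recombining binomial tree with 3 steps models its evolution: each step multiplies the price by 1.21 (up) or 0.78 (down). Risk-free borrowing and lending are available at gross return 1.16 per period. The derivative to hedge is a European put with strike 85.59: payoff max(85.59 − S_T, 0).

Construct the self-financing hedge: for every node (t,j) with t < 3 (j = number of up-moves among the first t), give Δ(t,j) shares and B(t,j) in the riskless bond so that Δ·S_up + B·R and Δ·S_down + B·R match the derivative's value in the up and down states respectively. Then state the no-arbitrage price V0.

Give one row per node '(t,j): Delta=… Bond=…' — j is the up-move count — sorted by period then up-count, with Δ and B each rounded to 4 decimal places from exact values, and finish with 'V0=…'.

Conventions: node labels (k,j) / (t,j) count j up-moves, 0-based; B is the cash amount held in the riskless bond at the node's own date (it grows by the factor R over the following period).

(0,0): Delta=-0.1395 Bond=11.4509
(1,0): Delta=-0.9309 Bond=60.8151
(1,1): Delta=-0.0723 Bond=7.0288
(2,0): Delta=-1.0000 Bond=73.7845
(2,1): Delta=-0.9250 Bond=70.1193
(2,2): Delta=0.0000 Bond=0.0000
V0=0.7132

No-arbitrage ⇒ martingale measure with p* = (R−d)/(u−d) = 0.8837.
Payoffs at expiry: V(3,0)=49.0495, V(3,1)=28.9054, V(3,2)=0.0000, V(3,3)=0.0000
(2,0): S=46.8468. Δ = (V_up−V_dn)/(S_up−S_dn) = (28.9054−49.0495)/(56.6846−36.5405) = -1.0000. V = [p*·28.9054 + (1−p*)·49.0495]/1.16 = 26.9377. B = V − Δ·S = 73.7845.
(2,1): S=72.6726. Δ = (V_up−V_dn)/(S_up−S_dn) = (0.0000−28.9054)/(87.9338−56.6846) = -0.9250. V = [p*·0.0000 + (1−p*)·28.9054]/1.16 = 2.8975. B = V − Δ·S = 70.1193.
(2,2): S=112.7357. Δ = (V_up−V_dn)/(S_up−S_dn) = (0.0000−0.0000)/(136.4102−87.9338) = 0.0000. V = [p*·0.0000 + (1−p*)·0.0000]/1.16 = 0.0000. B = V − Δ·S = 0.0000.
(1,0): S=60.0600. Δ = (V_up−V_dn)/(S_up−S_dn) = (2.8975−26.9377)/(72.6726−46.8468) = -0.9309. V = [p*·2.8975 + (1−p*)·26.9377]/1.16 = 4.9076. B = V − Δ·S = 60.8151.
(1,1): S=93.1700. Δ = (V_up−V_dn)/(S_up−S_dn) = (0.0000−2.8975)/(112.7357−72.6726) = -0.0723. V = [p*·0.0000 + (1−p*)·2.8975]/1.16 = 0.2904. B = V − Δ·S = 7.0288.
(0,0): S=77.0000. Δ = (V_up−V_dn)/(S_up−S_dn) = (0.2904−4.9076)/(93.1700−60.0600) = -0.1395. V = [p*·0.2904 + (1−p*)·4.9076]/1.16 = 0.7132. B = V − Δ·S = 11.4509.
Verification: the root portfolio costs Δ(0,0)·S0 + B(0,0) = 0.7132, matching V0.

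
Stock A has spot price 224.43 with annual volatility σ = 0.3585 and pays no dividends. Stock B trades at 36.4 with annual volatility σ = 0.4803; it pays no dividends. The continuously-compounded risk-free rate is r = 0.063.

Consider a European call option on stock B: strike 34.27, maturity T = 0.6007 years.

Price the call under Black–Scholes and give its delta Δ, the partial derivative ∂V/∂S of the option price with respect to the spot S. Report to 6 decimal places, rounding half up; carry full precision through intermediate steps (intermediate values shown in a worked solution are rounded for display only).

price = 6.999615
Δ = 0.673562

σ√T = 0.4803·√0.6007 = 0.372256
d₁ = (ln(S/K) + (r+σ²/2)T) / (σ√T) = (ln(36.4/34.27) + (0.063+0.4803²/2)·0.6007) / 0.372256 = (0.060298 + 0.107131) / 0.372256 = 0.449771
d₂ = d₁ − σ√T = 0.449771 − 0.372256 = 0.077515
e^{−rT} = 0.962863
N(d₁) = 0.673562,  N(d₂) = 0.530893
Call price V = S·N(d₁) − K·e^{−rT}·N(d₂) = 24.517660 − 17.518045 = 6.999615
Δ = N(d₁) = 0.673562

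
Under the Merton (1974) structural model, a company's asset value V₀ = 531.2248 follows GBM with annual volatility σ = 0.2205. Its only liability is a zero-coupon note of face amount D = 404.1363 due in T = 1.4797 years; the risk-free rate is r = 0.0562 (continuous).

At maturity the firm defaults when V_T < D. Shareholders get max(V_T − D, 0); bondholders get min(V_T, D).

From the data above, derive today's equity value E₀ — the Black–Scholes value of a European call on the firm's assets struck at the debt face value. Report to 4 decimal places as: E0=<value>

E0=164.4013

Work the structural quantities from V₀ = 531.2248 against face 404.1363:
d₁ = [ln(V₀/D) + (r + σ²/2)T] / (σ√T)
   = [ln(531.2248/404.1363) + (0.0562 + 0.5·0.2205²)·1.4797] / (0.2205·√1.4797)
   = [0.273433 + 0.119131] / 0.268223 = 1.463575
d₂ = d₁ − σ√T = 1.463575 − 0.268223 = 1.195352
N(d₁) = 0.928345,  N(d₂) = 0.884025,  e^(−rT) = 0.920205
E₀ = V₀·N(d₁) − D·e^(−rT)·N(d₂)
   = 531.2248·0.928345 − 404.1363·0.920205·0.884025 = 164.401349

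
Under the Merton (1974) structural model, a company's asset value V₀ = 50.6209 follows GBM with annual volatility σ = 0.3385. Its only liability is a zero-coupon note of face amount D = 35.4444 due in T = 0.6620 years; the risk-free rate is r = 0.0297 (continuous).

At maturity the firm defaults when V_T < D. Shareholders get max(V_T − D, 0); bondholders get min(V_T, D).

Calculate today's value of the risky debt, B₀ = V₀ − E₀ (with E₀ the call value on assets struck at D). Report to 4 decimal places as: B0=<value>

Apply the equity-as-call identities (strike 35.4444, horizon 0.6620 years):
d₁ = [ln(V₀/D) + (r + σ²/2)T] / (σ√T)
   = [ln(50.6209/35.4444) + (0.0297 + 0.5·0.3385²)·0.6620] / (0.3385·√0.6620)
   = [0.356399 + 0.057588] / 0.275415 = 1.503140
d₂ = d₁ − σ√T = 1.503140 − 0.275415 = 1.227725
N(d₁) = 0.933599,  N(d₂) = 0.890225,  e^(−rT) = 0.980531
E₀ = V₀·N(d₁) − D·e^(−rT)·N(d₂)
   = 50.6209·0.933599 − 35.4444·0.980531·0.890225 = 16.320438
B₀ = V₀ − E₀ = 50.6209 − 16.320438 = 34.300462

B0=34.3005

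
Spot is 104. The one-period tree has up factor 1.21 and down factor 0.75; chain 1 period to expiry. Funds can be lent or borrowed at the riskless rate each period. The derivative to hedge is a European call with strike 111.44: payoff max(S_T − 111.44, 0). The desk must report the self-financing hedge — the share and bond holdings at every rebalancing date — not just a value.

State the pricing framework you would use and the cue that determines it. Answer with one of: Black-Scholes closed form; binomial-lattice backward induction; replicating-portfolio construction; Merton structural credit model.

framework: replicating-portfolio construction

Key observation: since the answer must list Δ and B at each node of the 1.21/0.75 lattice on 104, the replicating-portfolio method — solving the two-state system at every node — is the one that applies.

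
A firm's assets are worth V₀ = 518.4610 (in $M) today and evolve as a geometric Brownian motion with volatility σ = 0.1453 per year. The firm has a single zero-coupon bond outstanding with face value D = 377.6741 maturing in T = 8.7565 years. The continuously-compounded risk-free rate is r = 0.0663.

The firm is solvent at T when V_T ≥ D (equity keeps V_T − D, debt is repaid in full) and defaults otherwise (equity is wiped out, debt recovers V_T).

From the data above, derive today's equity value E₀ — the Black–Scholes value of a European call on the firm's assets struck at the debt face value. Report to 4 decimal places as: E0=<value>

Equity is a call on the firm's assets struck at D = 377.6741:
d₁ = [ln(V₀/D) + (r + σ²/2)T] / (σ√T)
   = [ln(518.4610/377.6741) + (0.0663 + 0.5·0.1453²)·8.7565] / (0.1453·√8.7565)
   = [0.316833 + 0.672990] / 0.429963 = 2.302113
d₂ = d₁ − σ√T = 2.302113 − 0.429963 = 1.872151
N(d₁) = 0.989336,  N(d₂) = 0.969407,  e^(−rT) = 0.559587
E₀ = V₀·N(d₁) − D·e^(−rT)·N(d₂)
   = 518.4610·0.989336 − 377.6741·0.559587·0.969407 = 308.055896

E0=308.0559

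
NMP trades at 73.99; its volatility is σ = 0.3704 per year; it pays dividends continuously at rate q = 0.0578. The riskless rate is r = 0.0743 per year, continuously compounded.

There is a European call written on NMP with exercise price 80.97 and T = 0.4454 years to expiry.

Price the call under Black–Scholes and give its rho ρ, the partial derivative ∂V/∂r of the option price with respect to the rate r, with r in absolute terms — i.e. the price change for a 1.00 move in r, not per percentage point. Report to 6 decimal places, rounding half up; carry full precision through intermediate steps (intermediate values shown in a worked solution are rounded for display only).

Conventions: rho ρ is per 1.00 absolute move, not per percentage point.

price = 4.695852
ρ = 11.279208

σ√T = 0.3704·√0.4454 = 0.247199
d₁ = (ln(S/K) + (r−q+σ²/2)T) / (σ√T) = (ln(73.99/80.97) + (0.0743−0.0578+0.3704²/2)·0.4454) / 0.247199 = (-0.090149 + 0.037903) / 0.247199 = -0.211353
d₂ = d₁ − σ√T = -0.211353 − 0.247199 = -0.458551
e^{−rT} = 0.967448
e^{−qT} = 0.974584
N(d₁) = 0.416306,  N(d₂) = 0.323278
Call price V = S·e^{−qT}·N(d₁) − K·e^{−rT}·N(d₂) = 30.019623 − 25.323771 = 4.695852
ρ = K·T·e^{−rT}·N(d₂) = 11.279208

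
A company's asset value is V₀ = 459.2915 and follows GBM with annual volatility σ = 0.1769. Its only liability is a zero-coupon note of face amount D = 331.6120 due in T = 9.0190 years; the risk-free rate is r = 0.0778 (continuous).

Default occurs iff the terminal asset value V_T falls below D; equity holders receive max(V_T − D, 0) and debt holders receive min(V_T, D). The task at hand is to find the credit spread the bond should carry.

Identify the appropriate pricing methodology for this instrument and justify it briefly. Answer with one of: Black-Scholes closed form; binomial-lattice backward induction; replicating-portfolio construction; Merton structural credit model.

Key observation: the data describe a firm's assets (V₀ = 459.2915, GBM) and a single zero-coupon debt of face 331.6120, so credit quantities follow from equity-as-call in the structural model.

framework: Merton structural credit model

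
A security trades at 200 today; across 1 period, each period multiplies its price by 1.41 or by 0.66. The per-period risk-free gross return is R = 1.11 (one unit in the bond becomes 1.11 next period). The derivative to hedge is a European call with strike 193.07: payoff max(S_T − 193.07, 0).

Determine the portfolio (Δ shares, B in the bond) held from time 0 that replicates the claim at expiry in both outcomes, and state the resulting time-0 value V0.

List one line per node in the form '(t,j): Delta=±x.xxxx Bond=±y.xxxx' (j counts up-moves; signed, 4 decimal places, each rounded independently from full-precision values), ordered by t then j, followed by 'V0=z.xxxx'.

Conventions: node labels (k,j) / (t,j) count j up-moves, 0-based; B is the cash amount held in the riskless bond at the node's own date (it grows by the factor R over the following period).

(0,0): Delta=0.5929 Bond=-70.5031
V0=48.0703

Risk-neutral probability p* = (R−d)/(u−d) = (1.11−0.66)/(1.41−0.66) = 0.6000.
At maturity the claim pays: V(1,0)=0.0000, V(1,1)=88.9300
  t=0,j=0: stock 200.0000 → up 282.0000 (V=88.9300), down 132.0000 (V=0.0000). Price 48.0703; hedge Δ=0.5929, bond B=-70.5031.
Verification: the root portfolio costs Δ(0,0)·S0 + B(0,0) = 48.0703, matching V0.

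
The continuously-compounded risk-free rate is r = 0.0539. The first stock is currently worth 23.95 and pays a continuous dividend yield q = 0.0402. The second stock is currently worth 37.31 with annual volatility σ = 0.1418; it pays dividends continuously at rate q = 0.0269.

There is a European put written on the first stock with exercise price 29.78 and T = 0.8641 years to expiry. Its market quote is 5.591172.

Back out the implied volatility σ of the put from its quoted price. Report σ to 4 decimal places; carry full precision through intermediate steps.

sigma = 0.1956

At σ = 0.1956 the Black–Scholes value reproduces the quote:
σ√T = 0.1956·√0.8641 = 0.181824
d₁ = (ln(S/K) + (r−q+σ²/2)T) / (σ√T) = (ln(23.95/29.78) + (0.0539−0.0402+0.1956²/2)·0.8641) / 0.181824 = (-0.217869 + 0.028368) / 0.181824 = -1.042221
d₂ = d₁ − σ√T = -1.042221 − 0.181824 = -1.224045
e^{−rT} = 0.954493
e^{−qT} = 0.965860
N(−d₁) = 0.851345,  N(−d₂) = 0.889532
V = K·e^{−rT}·N(−d₂) − S·e^{−qT}·N(−d₁) = 25.284778 − 19.693607 = 5.591172 (matching the quote); vega is positive throughout, so no other σ reproduces this price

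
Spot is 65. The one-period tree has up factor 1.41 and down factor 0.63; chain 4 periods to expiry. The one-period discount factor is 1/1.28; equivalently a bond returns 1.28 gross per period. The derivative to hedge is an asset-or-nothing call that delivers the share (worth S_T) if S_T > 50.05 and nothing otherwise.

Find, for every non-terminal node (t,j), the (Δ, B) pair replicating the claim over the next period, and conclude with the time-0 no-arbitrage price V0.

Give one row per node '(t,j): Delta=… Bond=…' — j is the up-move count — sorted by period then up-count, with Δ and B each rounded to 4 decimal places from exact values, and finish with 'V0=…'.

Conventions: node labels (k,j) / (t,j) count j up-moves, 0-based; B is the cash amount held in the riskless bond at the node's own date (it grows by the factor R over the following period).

The replicating-portfolio and risk-neutral prices coincide; use p* = (1.28−0.63)/(1.41−0.63) = 0.8333 for the latter.
Payoffs at expiry: V(4,0)=0.0000, V(4,1)=0.0000, V(4,2)=51.2900, V(4,3)=114.7919, V(4,4)=256.9152
  t=3,j=0: stock 16.2531 → up 22.9168 (V=0.0000), down 10.2394 (V=0.0000). Price 0.0000; hedge Δ=0.0000, bond B=0.0000.
  t=3,j=1: stock 36.3759 → up 51.2900 (V=51.2900), down 22.9168 (V=0.0000). Price 33.3919; hedge Δ=1.8077, bond B=-32.3645.
  t=3,j=2: stock 81.4127 → up 114.7919 (V=114.7919), down 51.2900 (V=51.2900). Price 81.4127; hedge Δ=1.0000, bond B=0.0000.
  t=3,j=3: stock 182.2094 → up 256.9152 (V=256.9152), down 114.7919 (V=114.7919). Price 182.2094; hedge Δ=1.0000, bond B=0.0000.
  t=2,j=0: stock 25.7985 → up 36.3759 (V=33.3919), down 16.2531 (V=0.0000). Price 21.7395; hedge Δ=1.6594, bond B=-21.0706.
  t=2,j=1: stock 57.7395 → up 81.4127 (V=81.4127), down 36.3759 (V=33.3919). Price 57.3510; hedge Δ=1.0663, bond B=-4.2141.
  t=2,j=2: stock 129.2265 → up 182.2094 (V=182.2094), down 81.4127 (V=81.4127). Price 129.2265; hedge Δ=1.0000, bond B=0.0000.
  t=1,j=0: stock 40.9500 → up 57.7395 (V=57.3510), down 25.7985 (V=21.7395). Price 40.1685; hedge Δ=1.1149, bond B=-5.4871.
  t=1,j=1: stock 91.6500 → up 129.2265 (V=129.2265), down 57.7395 (V=57.3510). Price 91.5994; hedge Δ=1.0054, bond B=-0.5487.
  t=0,j=0: stock 65.0000 → up 91.6500 (V=91.5994), down 40.9500 (V=40.1685). Price 64.8653; hedge Δ=1.0144, bond B=-1.0717.
Check: Δ(0,0)·S0 + B(0,0) = 64.8653 = V0.

(0,0): Delta=1.0144 Bond=-1.0717
(1,0): Delta=1.1149 Bond=-5.4871
(1,1): Delta=1.0054 Bond=-0.5487
(2,0): Delta=1.6594 Bond=-21.0706
(2,1): Delta=1.0663 Bond=-4.2141
(2,2): Delta=1.0000 Bond=0.0000
(3,0): Delta=0.0000 Bond=0.0000
(3,1): Delta=1.8077 Bond=-32.3645
(3,2): Delta=1.0000 Bond=0.0000
(3,3): Delta=1.0000 Bond=0.0000
V0=64.8653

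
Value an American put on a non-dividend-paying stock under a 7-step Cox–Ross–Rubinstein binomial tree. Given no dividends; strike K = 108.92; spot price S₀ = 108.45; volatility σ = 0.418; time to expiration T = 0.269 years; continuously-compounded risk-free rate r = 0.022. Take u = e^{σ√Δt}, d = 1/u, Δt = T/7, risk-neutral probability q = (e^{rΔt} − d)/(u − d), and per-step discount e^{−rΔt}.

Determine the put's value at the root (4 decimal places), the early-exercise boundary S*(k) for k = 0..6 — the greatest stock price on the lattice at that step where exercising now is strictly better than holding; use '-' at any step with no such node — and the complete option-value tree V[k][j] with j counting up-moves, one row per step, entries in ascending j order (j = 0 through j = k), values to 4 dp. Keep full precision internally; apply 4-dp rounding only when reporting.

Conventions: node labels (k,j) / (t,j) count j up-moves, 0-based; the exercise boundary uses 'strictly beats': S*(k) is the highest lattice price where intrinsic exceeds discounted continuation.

price = 9.6613
boundary = - - - - 78.1417 84.8144 92.0569
tree:
9.6613
13.6159 5.4737
18.5784 8.3635 2.4107
24.4205 12.3994 4.0870 0.6327
30.7783 17.7033 6.7820 1.2288 0.0000
36.9260 24.1056 10.9272 2.3865 0.0000 0.0000
42.5901 30.7783 16.8631 4.6351 0.0000 0.0000 0.0000
47.8085 36.9260 24.1056 9.0022 0.0000 0.0000 0.0000 0.0000

Δt=0.03843, u=1.08539, d=0.92133, q=0.48468, disc=e^(-rΔt)=0.99915
k=7 terminal: V=max(K-S,0) → 47.8085 36.9260 24.1056 9.0022 0.0000 0.0000 0.0000 0.0000
k=6: j=0 S=66.3299 intr=42.5901 cont=42.4981 V=42.5901[EX]; j=1 S=78.1417 intr=30.7783 cont=30.6863 V=30.7783[EX]; j=2 S=92.0569 intr=16.8631 cont=16.7711 V=16.8631[EX]; j=3 S=108.4500 intr=0.4700 cont=4.6351 V=4.6351[hold]; j=4 S=127.7624 intr=0.0000 cont=0.0000 V=0.0000[hold]; j=5 S=150.5138 intr=0.0000 cont=0.0000 V=0.0000[hold]; j=6 S=177.3167 intr=0.0000 cont=0.0000 V=0.0000[hold]  S*(6)=92.0569
k=5: j=0 S=71.9940 intr=36.9260 cont=36.8340 V=36.9260[EX]; j=1 S=84.8144 intr=24.1056 cont=24.0136 V=24.1056[EX]; j=2 S=99.9178 intr=9.0022 cont=10.9272 V=10.9272[hold]; j=3 S=117.7108 intr=0.0000 cont=2.3865 V=2.3865[hold]; j=4 S=138.6723 intr=0.0000 cont=0.0000 V=0.0000[hold]; j=5 S=163.3665 intr=0.0000 cont=0.0000 V=0.0000[hold]  S*(5)=84.8144
k=4: j=0 S=78.1417 intr=30.7783 cont=30.6863 V=30.7783[EX]; j=1 S=92.0569 intr=16.8631 cont=17.7033 V=17.7033[hold]; j=2 S=108.4500 intr=0.4700 cont=6.7820 V=6.7820[hold]; j=3 S=127.7624 intr=0.0000 cont=1.2288 V=1.2288[hold]; j=4 S=150.5138 intr=0.0000 cont=0.0000 V=0.0000[hold]  S*(4)=78.1417
k=3: j=0 S=84.8144 intr=24.1056 cont=24.4205 V=24.4205[hold]; j=1 S=99.9178 intr=9.0022 cont=12.3994 V=12.3994[hold]; j=2 S=117.7108 intr=0.0000 cont=4.0870 V=4.0870[hold]; j=3 S=138.6723 intr=0.0000 cont=0.6327 V=0.6327[hold]  S*(3)=-
k=2: j=0 S=92.0569 intr=16.8631 cont=18.5784 V=18.5784[hold]; j=1 S=108.4500 intr=0.4700 cont=8.3635 V=8.3635[hold]; j=2 S=127.7624 intr=0.0000 cont=2.4107 V=2.4107[hold]  S*(2)=-
k=1: j=0 S=99.9178 intr=9.0022 cont=13.6159 V=13.6159[hold]; j=1 S=117.7108 intr=0.0000 cont=5.4737 V=5.4737[hold]  S*(1)=-
k=0: j=0 S=108.4500 intr=0.4700 cont=9.6613 V=9.6613[hold]  S*(0)=-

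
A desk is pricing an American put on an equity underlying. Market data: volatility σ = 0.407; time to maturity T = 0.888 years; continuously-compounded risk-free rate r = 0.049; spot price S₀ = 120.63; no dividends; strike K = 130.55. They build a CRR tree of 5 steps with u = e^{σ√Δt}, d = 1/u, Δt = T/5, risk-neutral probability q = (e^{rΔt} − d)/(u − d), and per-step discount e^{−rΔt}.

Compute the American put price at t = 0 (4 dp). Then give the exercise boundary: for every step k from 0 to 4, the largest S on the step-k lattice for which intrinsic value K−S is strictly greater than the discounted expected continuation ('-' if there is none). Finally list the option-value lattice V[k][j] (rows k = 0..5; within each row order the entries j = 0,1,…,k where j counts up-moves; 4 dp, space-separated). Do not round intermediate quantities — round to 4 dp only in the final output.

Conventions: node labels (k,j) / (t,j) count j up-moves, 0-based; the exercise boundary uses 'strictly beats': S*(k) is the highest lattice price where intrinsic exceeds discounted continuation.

price = 22.0990
boundary = - - 85.6002 72.1081 85.6002
tree:
22.0990
32.1987 11.6703
44.9498 19.1101 3.9047
58.4419 30.1564 7.6125 0.0000
69.8073 44.9498 14.8410 0.0000 0.0000
79.3814 58.4419 28.9333 0.0000 0.0000 0.0000

Δt=0.17760  u=1.18711  d=0.84238  q=0.48258  discount=0.99134
step 5 (expiry): payoffs max(K−S,0) = 79.3814 58.4419 28.9333 0.0000 0.0000 0.0000
step 4: (k=4,j=0): S=60.7427, K−S=69.8073, hold=68.6762 ⇒ V=69.8073 exercise | (k=4,j=1): S=85.6002, K−S=44.9498, hold=43.8187 ⇒ V=44.9498 exercise | (k=4,j=2): S=120.6300, K−S=9.9200, hold=14.8410 ⇒ V=14.8410 continue | (k=4,j=3): S=169.9950, K−S=0.0000, hold=0.0000 ⇒ V=0.0000 continue | (k=4,j=4): S=239.5614, K−S=0.0000, hold=0.0000 ⇒ V=0.0000 continue  boundary S*=85.6002
step 3: (k=3,j=0): S=72.1081, K−S=58.4419, hold=57.3107 ⇒ V=58.4419 exercise | (k=3,j=1): S=101.6167, K−S=28.9333, hold=30.1564 ⇒ V=30.1564 continue | (k=3,j=2): S=143.2009, K−S=0.0000, hold=7.6125 ⇒ V=7.6125 continue | (k=3,j=3): S=201.8025, K−S=0.0000, hold=0.0000 ⇒ V=0.0000 continue  boundary S*=72.1081
step 2: (k=2,j=0): S=85.6002, K−S=44.9498, hold=44.4038 ⇒ V=44.9498 exercise | (k=2,j=1): S=120.6300, K−S=9.9200, hold=19.1101 ⇒ V=19.1101 continue | (k=2,j=2): S=169.9950, K−S=0.0000, hold=3.9047 ⇒ V=3.9047 continue  boundary S*=85.6002
step 1: (k=1,j=0): S=101.6167, K−S=28.9333, hold=32.1987 ⇒ V=32.1987 continue | (k=1,j=1): S=143.2009, K−S=0.0000, hold=11.6703 ⇒ V=11.6703 continue  boundary S*=-
step 0: (k=0,j=0): S=120.6300, K−S=9.9200, hold=22.0990 ⇒ V=22.0990 continue  boundary S*=-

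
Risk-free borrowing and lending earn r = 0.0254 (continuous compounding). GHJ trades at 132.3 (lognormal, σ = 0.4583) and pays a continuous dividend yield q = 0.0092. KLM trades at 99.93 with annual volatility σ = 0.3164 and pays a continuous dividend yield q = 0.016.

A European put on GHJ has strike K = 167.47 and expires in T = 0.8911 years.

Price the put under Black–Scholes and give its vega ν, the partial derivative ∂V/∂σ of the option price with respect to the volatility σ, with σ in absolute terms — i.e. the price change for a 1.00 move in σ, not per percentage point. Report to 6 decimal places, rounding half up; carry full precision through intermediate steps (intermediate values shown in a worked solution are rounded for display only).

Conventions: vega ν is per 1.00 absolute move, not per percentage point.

σ√T = 0.4583·√0.8911 = 0.432626
d₁ = (ln(S/K) + (r−q+σ²/2)T) / (σ√T) = (ln(132.3/167.47) + (0.0254−0.0092+0.4583²/2)·0.8911) / 0.432626 = (-0.235732 + 0.108019) / 0.432626 = -0.295205
d₂ = d₁ − σ√T = -0.295205 − 0.432626 = -0.727832
e^{−rT} = 0.977620
e^{−qT} = 0.991835
N(−d₁) = 0.616081,  N(−d₂) = 0.766642
Put price V = K·e^{−rT}·N(−d₂) − S·e^{−qT}·N(−d₁) = 125.516154 − 80.842089 = 44.674066
φ(d₁) = (1/√(2π))·e^{−d₁²/2} = 0.381932
ν = S·e^{−qT}·φ(d₁)·√T = 47.309594

price = 44.674066
ν = 47.309594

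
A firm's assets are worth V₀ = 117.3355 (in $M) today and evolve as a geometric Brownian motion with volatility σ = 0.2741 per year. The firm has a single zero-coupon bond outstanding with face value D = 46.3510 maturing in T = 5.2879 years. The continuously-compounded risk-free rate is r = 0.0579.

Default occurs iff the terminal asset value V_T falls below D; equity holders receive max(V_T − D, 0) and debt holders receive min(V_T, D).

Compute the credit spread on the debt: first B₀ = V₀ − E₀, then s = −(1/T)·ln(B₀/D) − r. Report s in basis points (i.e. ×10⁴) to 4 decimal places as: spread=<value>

spread=20.2257

Work the structural quantities from V₀ = 117.3355 against face 46.3510:
d₁ = [ln(V₀/D) + (r + σ²/2)T] / (σ√T)
   = [ln(117.3355/46.3510) + (0.0579 + 0.5·0.2741²)·5.2879] / (0.2741·√5.2879)
   = [0.928794 + 0.504812] / 0.630305 = 2.274464
d₂ = d₁ − σ√T = 2.274464 − 0.630305 = 1.644160
N(d₁) = 0.988531,  N(d₂) = 0.949928,  e^(−rT) = 0.736262
E₀ = V₀·N(d₁) − D·e^(−rT)·N(d₂)
   = 117.3355·0.988531 − 46.3510·0.736262·0.949928 = 83.572068
B₀ = V₀ − E₀ = 117.3355 − 83.572068 = 33.763432
spread = −(1/T)·ln(B₀/D) − r = −(1/5.2879)·ln(33.763432/46.3510) − 0.0579 = 0.00202257
in basis points: 0.00202257 × 10⁴ = 20.2257 bp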